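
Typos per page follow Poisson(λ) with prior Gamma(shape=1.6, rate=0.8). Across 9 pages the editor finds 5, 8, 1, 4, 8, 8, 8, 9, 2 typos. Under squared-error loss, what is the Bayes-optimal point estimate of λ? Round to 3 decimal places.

Σ counts = 53. Posterior: Gamma(shape = 1.6+53 = 54.6, rate = 0.8+9 = 9.8).
Mode = (α−1)/β = 53.6/9.8 = 5.469.
Mean = α/β = 54.6/9.8 = 5.571.
Squared-error loss ⇒ the optimal estimator is the posterior mean.

5.571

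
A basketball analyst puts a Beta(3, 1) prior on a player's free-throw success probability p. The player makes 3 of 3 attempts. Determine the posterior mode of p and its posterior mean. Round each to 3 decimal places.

Posterior: Beta(3+3, 1+0) = Beta(6, 1).
Since β = 1 ≤ 1 and α > 1, the Beta density is monotone increasing on [0,1]; the mode is at 1.
Mean = 6/(6+1) = 0.857.

posterior mode = 1.000, posterior mean = 0.857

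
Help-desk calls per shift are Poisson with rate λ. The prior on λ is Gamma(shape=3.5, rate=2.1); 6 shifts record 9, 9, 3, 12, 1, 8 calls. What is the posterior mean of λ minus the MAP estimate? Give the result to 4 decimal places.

0.1235

Σ counts = 42. Posterior: Gamma(shape = 3.5+42 = 45.5, rate = 2.1+6 = 8.1).
Mode = (α−1)/β = 44.5/8.1 = 5.4938.
Mean = α/β = 45.5/8.1 = 5.6173.
Difference = 5.6173 − 5.4938 = 0.1235.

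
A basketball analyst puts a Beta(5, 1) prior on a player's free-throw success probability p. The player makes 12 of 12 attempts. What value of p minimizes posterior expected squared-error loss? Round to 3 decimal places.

0.944

Posterior: Beta(5+12, 1+0) = Beta(17, 1).
Since β = 1 ≤ 1 and α > 1, the Beta density is monotone increasing on [0,1]; the mode is at 1.
Mean = 17/(17+1) = 0.944.
Squared-error loss ⇒ the optimal estimator is the posterior mean.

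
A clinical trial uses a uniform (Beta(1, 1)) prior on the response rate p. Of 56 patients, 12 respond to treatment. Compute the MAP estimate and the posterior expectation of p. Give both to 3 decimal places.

MAP = 0.214; posterior mean = 0.224

Posterior: Beta(1+12, 1+44) = Beta(13, 45).
Mode = (13−1)/(13+45−2) = 12/56 = 0.214.
With a flat prior the MAP equals the MLE, 12/56.
Mean = 13/(13+45) = 13/58 = 0.224.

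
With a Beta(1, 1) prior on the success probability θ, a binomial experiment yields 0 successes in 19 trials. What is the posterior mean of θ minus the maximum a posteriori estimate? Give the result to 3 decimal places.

0.048

Posterior: Beta(1+0, 1+19) = Beta(1, 20).
Since α = 1 ≤ 1 and β > 1, the Beta density is monotone decreasing on [0,1]; the mode is at 0.
Mean = 1/(1+20) = 0.048.
Difference = 0.048 − 0.000 = 0.048.
The posterior is right-skewed, so the mean exceeds the mode.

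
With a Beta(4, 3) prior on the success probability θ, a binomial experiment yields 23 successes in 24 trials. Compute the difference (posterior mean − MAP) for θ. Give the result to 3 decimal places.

Posterior: Beta(4+23, 3+1) = Beta(27, 4).
Mode = (27−1)/(27+4−2) = 26/29 = 0.897.
Mean = 27/(27+4) = 27/31 = 0.871.
Difference = 0.871 − 0.897 = -0.026.

-0.026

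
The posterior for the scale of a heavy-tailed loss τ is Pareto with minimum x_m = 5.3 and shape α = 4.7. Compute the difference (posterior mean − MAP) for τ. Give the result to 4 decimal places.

The Pareto density is strictly decreasing on [x_m, ∞), so the mode is x_m = 5.3000.
Mean = α·x_m/(α−1) = 4.7·5.3/3.7 = 6.7324.
Difference = 6.7324 − 5.3000 = 1.4324.
The posterior is right-skewed, so the mean exceeds the mode.

1.4324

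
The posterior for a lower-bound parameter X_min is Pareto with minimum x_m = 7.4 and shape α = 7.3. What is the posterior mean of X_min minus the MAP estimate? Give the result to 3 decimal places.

1.175

The Pareto density is strictly decreasing on [x_m, ∞), so the mode is x_m = 7.400.
Mean = α·x_m/(α−1) = 7.3·7.4/6.3 = 8.575.
Difference = 8.575 − 7.400 = 1.175.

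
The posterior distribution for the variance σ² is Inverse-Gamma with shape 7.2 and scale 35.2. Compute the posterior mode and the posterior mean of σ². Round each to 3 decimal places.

MAP = 4.293; posterior mean = 5.677

Mode = β/(α+1) = 35.2/8.2 = 4.293.
Mean = β/(α−1) = 35.2/6.2 = 5.677.
Right-skewed posterior ⇒ mode < mean.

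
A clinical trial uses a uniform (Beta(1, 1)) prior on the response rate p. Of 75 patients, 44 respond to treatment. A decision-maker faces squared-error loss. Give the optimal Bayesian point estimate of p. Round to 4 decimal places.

Posterior: Beta(1+44, 1+31) = Beta(45, 32).
Mode = (45−1)/(45+32−2) = 44/75 = 0.5867.
With a flat prior the MAP equals the MLE, 44/75.
Mean = 45/(45+32) = 45/77 = 0.5844.
Squared-error loss ⇒ the optimal estimator is the posterior mean.

0.5844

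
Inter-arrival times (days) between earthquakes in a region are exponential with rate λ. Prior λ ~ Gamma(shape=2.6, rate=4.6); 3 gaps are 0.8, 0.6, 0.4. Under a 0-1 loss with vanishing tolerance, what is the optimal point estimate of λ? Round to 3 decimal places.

Σ times = 1.8. Posterior: Gamma(shape = 2.6+3 = 5.6, rate = 4.6+1.8 = 6.4).
Mode = (α−1)/β = 4.6/6.4 = 0.719.
Mean = α/β = 5.6/6.4 = 0.875.
This is the posterior mode — the MAP estimate.

0.719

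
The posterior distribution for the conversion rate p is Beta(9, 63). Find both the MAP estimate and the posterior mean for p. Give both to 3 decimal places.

Mode = (9−1)/(9+63−2) = 8/70 = 0.114.
Mean = 9/(9+63) = 9/72 = 0.125.
The posterior is right-skewed, so the mean exceeds the mode.

MAP: 0.114. Posterior mean: 0.125.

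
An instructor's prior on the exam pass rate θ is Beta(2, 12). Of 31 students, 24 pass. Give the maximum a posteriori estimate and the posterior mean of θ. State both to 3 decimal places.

θ_MAP = 0.581, E[θ|data] = 0.578

Posterior: Beta(2+24, 12+7) = Beta(26, 19).
Mode = (26−1)/(26+19−2) = 25/43 = 0.581.
Mean = 26/(26+19) = 26/45 = 0.578.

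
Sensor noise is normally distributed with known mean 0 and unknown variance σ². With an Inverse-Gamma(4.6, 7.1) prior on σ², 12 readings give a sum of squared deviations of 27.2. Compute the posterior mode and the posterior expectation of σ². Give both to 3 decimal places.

MAP: 1.784. Posterior mean: 2.156.

Posterior: Inverse-Gamma(shape = 4.6+12/2 = 10.6, scale = 7.1+27.2/2 = 20.7).
Mode = β/(α+1) = 20.7/11.6 = 1.784.
Mean = β/(α−1) = 20.7/9.6 = 2.156.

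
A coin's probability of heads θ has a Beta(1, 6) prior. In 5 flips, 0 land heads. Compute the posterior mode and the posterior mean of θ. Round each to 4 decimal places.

Posterior: Beta(1+0, 6+5) = Beta(1, 11).
Since α = 1 ≤ 1 and β > 1, the Beta density is monotone decreasing on [0,1]; the mode is at 0.
Mean = 1/(1+11) = 0.0833.
Mean > mode: the posterior has a right tail.

MAP = 0.0000; posterior mean = 0.0833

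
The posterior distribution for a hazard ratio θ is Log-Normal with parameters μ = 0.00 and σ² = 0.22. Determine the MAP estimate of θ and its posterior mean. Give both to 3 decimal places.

MAP estimate = 0.803, posterior mean = 1.116

Mode = exp(μ − σ²) = exp(-0.22) = 0.803.
Mean = exp(μ + σ²/2) = exp(0.110) = 1.116.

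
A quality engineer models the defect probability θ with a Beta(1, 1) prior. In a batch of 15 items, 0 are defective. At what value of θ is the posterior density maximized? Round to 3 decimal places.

0.000

Posterior: Beta(1+0, 1+15) = Beta(1, 16).
Since α = 1 ≤ 1 and β > 1, the Beta density is monotone decreasing on [0,1]; the mode is at 0.
Mean = 1/(1+16) = 0.059.
This is the posterior mode — the MAP estimate.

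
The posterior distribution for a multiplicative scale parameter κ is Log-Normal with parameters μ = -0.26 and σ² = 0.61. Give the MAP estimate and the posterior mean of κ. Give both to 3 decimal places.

Mode = exp(μ − σ²) = exp(-0.87) = 0.419.
Mean = exp(μ + σ²/2) = exp(0.045) = 1.046.

MAP = 0.419, posterior mean = 1.046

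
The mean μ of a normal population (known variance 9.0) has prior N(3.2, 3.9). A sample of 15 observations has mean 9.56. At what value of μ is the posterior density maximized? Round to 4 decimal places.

Posterior for μ is Normal. Precision-weighted mean: (1/3.9·3.2 + 15/9.0·9.56) / (1/3.9 + 15/9.0) = 8.7120.
A Normal posterior is symmetric, so mode = mean.
This is the posterior mode — the MAP estimate.

8.7120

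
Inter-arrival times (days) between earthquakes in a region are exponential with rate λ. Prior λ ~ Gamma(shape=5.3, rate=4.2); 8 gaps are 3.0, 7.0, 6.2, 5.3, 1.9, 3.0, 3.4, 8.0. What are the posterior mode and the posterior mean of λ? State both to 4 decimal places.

Σ times = 37.8. Posterior: Gamma(shape = 5.3+8 = 13.3, rate = 4.2+37.8 = 42.0).
Mode = (α−1)/β = 12.3/42.0 = 0.2929.
Mean = α/β = 13.3/42.0 = 0.3167.

MAP = 0.2929; posterior mean = 0.3167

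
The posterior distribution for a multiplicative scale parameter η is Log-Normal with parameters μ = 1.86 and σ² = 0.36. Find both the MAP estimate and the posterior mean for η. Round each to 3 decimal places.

Mode = exp(μ − σ²) = exp(1.50) = 4.482.
Mean = exp(μ + σ²/2) = exp(2.040) = 7.691.
The posterior is right-skewed, so the mean exceeds the mode.

MAP = 4.482; posterior mean = 7.691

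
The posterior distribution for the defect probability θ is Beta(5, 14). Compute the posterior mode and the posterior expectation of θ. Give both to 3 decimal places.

Mode = (5−1)/(5+14−2) = 4/17 = 0.235.
Mean = 5/(5+14) = 5/19 = 0.263.

MAP = 0.235, posterior mean = 0.263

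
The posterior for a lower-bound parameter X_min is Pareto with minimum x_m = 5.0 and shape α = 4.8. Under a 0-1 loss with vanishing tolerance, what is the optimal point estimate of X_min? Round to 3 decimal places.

The Pareto density is strictly decreasing on [x_m, ∞), so the mode is x_m = 5.000.
Mean = α·x_m/(α−1) = 4.8·5.0/3.8 = 6.316.
This is the posterior mode — the MAP estimate.

5.000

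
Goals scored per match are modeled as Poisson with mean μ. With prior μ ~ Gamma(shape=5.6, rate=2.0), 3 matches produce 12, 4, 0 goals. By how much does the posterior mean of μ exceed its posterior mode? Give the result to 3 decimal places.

Σ counts = 16. Posterior: Gamma(shape = 5.6+16 = 21.6, rate = 2.0+3 = 5.0).
Mode = (α−1)/β = 20.6/5.0 = 4.120.
Mean = α/β = 21.6/5.0 = 4.320.
Difference = 4.320 − 4.120 = 0.200.
Right-skewed posterior ⇒ mode < mean.

0.200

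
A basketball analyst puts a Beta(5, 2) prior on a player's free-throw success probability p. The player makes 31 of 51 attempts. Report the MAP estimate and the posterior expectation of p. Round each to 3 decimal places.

Posterior: Beta(5+31, 2+20) = Beta(36, 22).
Mode = (36−1)/(36+22−2) = 35/56 = 0.625.
Mean = 36/(36+22) = 36/58 = 0.621.
The posterior is left-skewed, so the mode exceeds the mean.

MAP = 0.625; posterior mean = 0.621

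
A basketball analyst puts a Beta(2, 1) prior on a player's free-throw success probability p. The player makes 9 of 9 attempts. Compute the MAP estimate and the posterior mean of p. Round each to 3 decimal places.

Posterior: Beta(2+9, 1+0) = Beta(11, 1).
Since β = 1 ≤ 1 and α > 1, the Beta density is monotone increasing on [0,1]; the mode is at 1.
Mean = 11/(11+1) = 0.917.

MAP = 1.000; posterior mean = 0.917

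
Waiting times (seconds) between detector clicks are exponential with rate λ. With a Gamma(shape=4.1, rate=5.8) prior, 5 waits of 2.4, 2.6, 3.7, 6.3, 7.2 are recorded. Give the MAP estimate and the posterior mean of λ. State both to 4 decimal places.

MAP = 0.2893; posterior mean = 0.3250

Σ times = 22.2. Posterior: Gamma(shape = 4.1+5 = 9.1, rate = 5.8+22.2 = 28.0).
Mode = (α−1)/β = 8.1/28.0 = 0.2893.
Mean = α/β = 9.1/28.0 = 0.3250.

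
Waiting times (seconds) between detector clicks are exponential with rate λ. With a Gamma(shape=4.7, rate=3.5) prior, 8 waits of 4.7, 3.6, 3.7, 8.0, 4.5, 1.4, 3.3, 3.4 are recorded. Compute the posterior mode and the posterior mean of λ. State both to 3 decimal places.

MAP: 0.324. Posterior mean: 0.352.

Σ times = 32.6. Posterior: Gamma(shape = 4.7+8 = 12.7, rate = 3.5+32.6 = 36.1).
Mode = (α−1)/β = 11.7/36.1 = 0.324.
Mean = α/β = 12.7/36.1 = 0.352.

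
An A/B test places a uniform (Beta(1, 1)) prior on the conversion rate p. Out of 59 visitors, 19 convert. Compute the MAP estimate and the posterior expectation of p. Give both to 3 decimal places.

Posterior: Beta(1+19, 1+40) = Beta(20, 41).
Mode = (20−1)/(20+41−2) = 19/59 = 0.322.
Mean = 20/(20+41) = 20/61 = 0.328.
The mean is pulled above the mode by the posterior's right skew.

p_MAP = 0.322, E[p|data] = 0.328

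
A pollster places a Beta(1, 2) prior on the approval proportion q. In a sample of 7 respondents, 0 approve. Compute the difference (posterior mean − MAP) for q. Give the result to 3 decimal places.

0.100

Posterior: Beta(1+0, 2+7) = Beta(1, 9).
Since α = 1 ≤ 1 and β > 1, the Beta density is monotone decreasing on [0,1]; the mode is at 0.
Mean = 1/(1+9) = 0.100.
Difference = 0.100 − 0.000 = 0.100.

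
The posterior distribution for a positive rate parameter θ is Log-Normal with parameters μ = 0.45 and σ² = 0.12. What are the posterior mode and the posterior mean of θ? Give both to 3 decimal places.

Mode = exp(μ − σ²) = exp(0.33) = 1.391.
Mean = exp(μ + σ²/2) = exp(0.510) = 1.665.
Right-skewed posterior ⇒ mode < mean.

θ_MAP = 1.391, E[θ|data] = 1.665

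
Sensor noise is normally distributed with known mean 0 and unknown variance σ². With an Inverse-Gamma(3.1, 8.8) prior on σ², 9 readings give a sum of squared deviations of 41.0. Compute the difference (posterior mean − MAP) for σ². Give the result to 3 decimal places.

1.032

Posterior: Inverse-Gamma(shape = 3.1+9/2 = 7.6, scale = 8.8+41.0/2 = 29.3).
Mode = β/(α+1) = 29.3/8.6 = 3.407.
Mean = β/(α−1) = 29.3/6.6 = 4.439.
Difference = 4.439 − 3.407 = 1.032.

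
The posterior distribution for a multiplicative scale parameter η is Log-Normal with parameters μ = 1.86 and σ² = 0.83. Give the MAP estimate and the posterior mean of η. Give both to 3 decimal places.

MAP estimate = 2.801, posterior mean = 9.728

Mode = exp(μ − σ²) = exp(1.03) = 2.801.
Mean = exp(μ + σ²/2) = exp(2.275) = 9.728.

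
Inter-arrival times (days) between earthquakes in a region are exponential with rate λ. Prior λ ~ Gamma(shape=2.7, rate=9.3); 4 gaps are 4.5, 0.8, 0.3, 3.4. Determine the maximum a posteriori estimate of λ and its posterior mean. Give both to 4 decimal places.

Σ times = 9.0. Posterior: Gamma(shape = 2.7+4 = 6.7, rate = 9.3+9.0 = 18.3).
Mode = (α−1)/β = 5.7/18.3 = 0.3115.
Mean = α/β = 6.7/18.3 = 0.3661.

MAP = 0.3115, posterior mean = 0.3661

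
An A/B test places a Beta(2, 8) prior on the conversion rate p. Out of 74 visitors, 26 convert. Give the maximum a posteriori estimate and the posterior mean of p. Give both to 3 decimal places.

MAP: 0.329. Posterior mean: 0.333.

Posterior: Beta(2+26, 8+48) = Beta(28, 56).
Mode = (28−1)/(28+56−2) = 27/82 = 0.329.
Mean = 28/(28+56) = 28/84 = 0.333.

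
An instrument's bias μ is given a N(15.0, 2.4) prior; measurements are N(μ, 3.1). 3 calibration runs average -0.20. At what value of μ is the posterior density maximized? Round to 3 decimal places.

Posterior for μ is Normal. Precision-weighted mean: (1/2.4·15.0 + 3/3.1·-0.20) / (1/2.4 + 3/3.1) = 4.375.
A Normal posterior is symmetric, so mode = mean.
This is the posterior mode — the MAP estimate.

4.375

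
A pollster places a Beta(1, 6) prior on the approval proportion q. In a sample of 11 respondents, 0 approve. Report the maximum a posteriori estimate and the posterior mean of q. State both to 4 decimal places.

Posterior: Beta(1+0, 6+11) = Beta(1, 17).
Since α = 1 ≤ 1 and β > 1, the Beta density is monotone decreasing on [0,1]; the mode is at 0.
Mean = 1/(1+17) = 0.0556.
Mean > mode: the posterior has a right tail.

MAP = 0.0000; posterior mean = 0.0556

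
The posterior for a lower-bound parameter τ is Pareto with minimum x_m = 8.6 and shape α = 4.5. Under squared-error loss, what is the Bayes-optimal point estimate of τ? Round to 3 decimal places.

The Pareto density is strictly decreasing on [x_m, ∞), so the mode is x_m = 8.600.
Mean = α·x_m/(α−1) = 4.5·8.6/3.5 = 11.057.
Squared-error loss ⇒ the optimal estimator is the posterior mean.

11.057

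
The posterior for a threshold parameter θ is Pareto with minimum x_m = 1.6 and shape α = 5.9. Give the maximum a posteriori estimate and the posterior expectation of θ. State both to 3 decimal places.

The Pareto density is strictly decreasing on [x_m, ∞), so the mode is x_m = 1.600.
Mean = α·x_m/(α−1) = 5.9·1.6/4.9 = 1.927.
The posterior is right-skewed, so the mean exceeds the mode.

MAP: 1.600. Posterior mean: 1.927.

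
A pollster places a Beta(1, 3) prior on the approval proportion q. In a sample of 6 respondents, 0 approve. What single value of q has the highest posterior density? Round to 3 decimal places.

Posterior: Beta(1+0, 3+6) = Beta(1, 9).
Since α = 1 ≤ 1 and β > 1, the Beta density is monotone decreasing on [0,1]; the mode is at 0.
Mean = 1/(1+9) = 0.100.
This is the posterior mode — the MAP estimate.

0.000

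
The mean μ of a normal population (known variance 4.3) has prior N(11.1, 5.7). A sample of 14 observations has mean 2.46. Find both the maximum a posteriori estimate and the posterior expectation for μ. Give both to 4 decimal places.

MAP = 2.9018, posterior mean = 2.9018

Posterior for μ is Normal. Precision-weighted mean: (1/5.7·11.1 + 14/4.3·2.46) / (1/5.7 + 14/4.3) = 2.9018.
A Normal posterior is symmetric, so mode = mean.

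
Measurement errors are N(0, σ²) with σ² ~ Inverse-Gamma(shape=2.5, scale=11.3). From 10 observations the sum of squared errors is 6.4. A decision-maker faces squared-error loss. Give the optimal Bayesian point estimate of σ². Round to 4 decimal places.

Posterior: Inverse-Gamma(shape = 2.5+10/2 = 7.5, scale = 11.3+6.4/2 = 14.5).
Mode = β/(α+1) = 14.5/8.5 = 1.7059.
Mean = β/(α−1) = 14.5/6.5 = 2.2308.
Squared-error loss ⇒ the optimal estimator is the posterior mean.

2.2308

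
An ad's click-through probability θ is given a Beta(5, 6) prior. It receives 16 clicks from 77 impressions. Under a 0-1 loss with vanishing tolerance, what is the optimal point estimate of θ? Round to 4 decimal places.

Posterior: Beta(5+16, 6+61) = Beta(21, 67).
Mode = (21−1)/(21+67−2) = 20/86 = 0.2326.
Mean = 21/(21+67) = 21/88 = 0.2386.
This is the posterior mode — the MAP estimate.

0.2326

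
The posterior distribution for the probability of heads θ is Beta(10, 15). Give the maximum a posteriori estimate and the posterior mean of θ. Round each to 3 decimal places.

maximum a posteriori estimate = 0.391, posterior mean = 0.400

Mode = (10−1)/(10+15−2) = 9/23 = 0.391.
Mean = 10/(10+15) = 10/25 = 0.400.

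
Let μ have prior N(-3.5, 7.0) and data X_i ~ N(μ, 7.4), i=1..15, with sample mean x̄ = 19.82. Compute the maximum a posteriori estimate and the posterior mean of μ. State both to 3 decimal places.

MAP = 18.285; posterior mean = 18.285

Posterior for μ is Normal. Precision-weighted mean: (1/7.0·-3.5 + 15/7.4·19.82) / (1/7.0 + 15/7.4) = 18.285.
A Normal posterior is symmetric, so mode = mean.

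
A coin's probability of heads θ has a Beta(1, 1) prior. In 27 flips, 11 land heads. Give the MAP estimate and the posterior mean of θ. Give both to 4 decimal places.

Posterior: Beta(1+11, 1+16) = Beta(12, 17).
Mode = (12−1)/(12+17−2) = 11/27 = 0.4074.
Mean = 12/(12+17) = 12/29 = 0.4138.
The mean is pulled above the mode by the posterior's right skew.

MAP = 0.4074; posterior mean = 0.4138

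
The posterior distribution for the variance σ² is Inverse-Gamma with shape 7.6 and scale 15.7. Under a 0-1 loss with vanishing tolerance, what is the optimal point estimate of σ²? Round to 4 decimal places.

Mode = β/(α+1) = 15.7/8.6 = 1.8256.
Mean = β/(α−1) = 15.7/6.6 = 2.3788.
This is the posterior mode — the MAP estimate.

1.8256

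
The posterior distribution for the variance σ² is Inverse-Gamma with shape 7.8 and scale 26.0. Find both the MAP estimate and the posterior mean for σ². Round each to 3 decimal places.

MAP = 2.955; posterior mean = 3.824

Mode = β/(α+1) = 26.0/8.8 = 2.955.
Mean = β/(α−1) = 26.0/6.8 = 3.824.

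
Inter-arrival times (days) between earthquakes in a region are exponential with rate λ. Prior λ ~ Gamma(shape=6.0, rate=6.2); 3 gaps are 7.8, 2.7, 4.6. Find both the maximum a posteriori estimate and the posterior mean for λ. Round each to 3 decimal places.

Σ times = 15.1. Posterior: Gamma(shape = 6.0+3 = 9.0, rate = 6.2+15.1 = 21.3).
Mode = (α−1)/β = 8.0/21.3 = 0.376.
Mean = α/β = 9.0/21.3 = 0.423.

MAP = 0.376; posterior mean = 0.423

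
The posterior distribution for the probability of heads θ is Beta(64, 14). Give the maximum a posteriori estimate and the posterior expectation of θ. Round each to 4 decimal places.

MAP: 0.8289. Posterior mean: 0.8205.

Mode = (64−1)/(64+14−2) = 63/76 = 0.8289.
Mean = 64/(64+14) = 64/78 = 0.8205.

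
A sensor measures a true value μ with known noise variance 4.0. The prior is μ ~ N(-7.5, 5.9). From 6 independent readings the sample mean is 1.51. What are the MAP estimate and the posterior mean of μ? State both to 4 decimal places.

Posterior for μ is Normal. Precision-weighted mean: (1/5.9·-7.5 + 6/4.0·1.51) / (1/5.9 + 6/4.0) = 0.5953.
A Normal posterior is symmetric, so mode = mean.

MAP = 0.5953; posterior mean = 0.5953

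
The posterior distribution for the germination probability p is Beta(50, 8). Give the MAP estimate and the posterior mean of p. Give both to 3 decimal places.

Mode = (50−1)/(50+8−2) = 49/56 = 0.875.
Mean = 50/(50+8) = 50/58 = 0.862.
The mean is pulled below the mode by the posterior's left skew.

MAP estimate = 0.875, posterior mean = 0.862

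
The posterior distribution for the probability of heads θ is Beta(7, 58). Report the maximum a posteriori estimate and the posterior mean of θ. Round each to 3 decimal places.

MAP = 0.095, posterior mean = 0.108

Mode = (7−1)/(7+58−2) = 6/63 = 0.095.
Mean = 7/(7+58) = 7/65 = 0.108.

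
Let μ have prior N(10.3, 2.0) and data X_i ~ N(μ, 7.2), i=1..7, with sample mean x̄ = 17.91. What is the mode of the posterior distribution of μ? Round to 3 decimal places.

15.325

Posterior for μ is Normal. Precision-weighted mean: (1/2.0·10.3 + 7/7.2·17.91) / (1/2.0 + 7/7.2) = 15.325.
A Normal posterior is symmetric, so mode = mean.
This is the posterior mode — the MAP estimate.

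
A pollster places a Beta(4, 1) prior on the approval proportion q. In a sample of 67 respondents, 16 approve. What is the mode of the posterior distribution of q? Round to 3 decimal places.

0.271

Posterior: Beta(4+16, 1+51) = Beta(20, 52).
Mode = (20−1)/(20+52−2) = 19/70 = 0.271.
Mean = 20/(20+52) = 20/72 = 0.278.
This is the posterior mode — the MAP estimate.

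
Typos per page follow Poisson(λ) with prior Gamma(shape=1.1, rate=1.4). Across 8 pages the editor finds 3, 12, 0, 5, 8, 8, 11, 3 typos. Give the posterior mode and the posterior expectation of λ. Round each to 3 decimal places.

Σ counts = 50. Posterior: Gamma(shape = 1.1+50 = 51.1, rate = 1.4+8 = 9.4).
Mode = (α−1)/β = 50.1/9.4 = 5.330.
Mean = α/β = 51.1/9.4 = 5.436.
The posterior is right-skewed, so the mean exceeds the mode.

λ_MAP = 5.330, E[λ|data] = 5.436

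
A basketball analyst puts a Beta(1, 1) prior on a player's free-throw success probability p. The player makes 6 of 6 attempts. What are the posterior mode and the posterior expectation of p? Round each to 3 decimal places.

Posterior: Beta(1+6, 1+0) = Beta(7, 1).
Since β = 1 ≤ 1 and α > 1, the Beta density is monotone increasing on [0,1]; the mode is at 1.
Mean = 7/(7+1) = 0.875.
The posterior is left-skewed, so the mode exceeds the mean.

MAP: 1.000. Posterior mean: 0.875.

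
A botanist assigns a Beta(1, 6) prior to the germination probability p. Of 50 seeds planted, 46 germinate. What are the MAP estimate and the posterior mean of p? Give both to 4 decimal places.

Posterior: Beta(1+46, 6+4) = Beta(47, 10).
Mode = (47−1)/(47+10−2) = 46/55 = 0.8364.
Mean = 47/(47+10) = 47/57 = 0.8246.

MAP = 0.8364, posterior mean = 0.8246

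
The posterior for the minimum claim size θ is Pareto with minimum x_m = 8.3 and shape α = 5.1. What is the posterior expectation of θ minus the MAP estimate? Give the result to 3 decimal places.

2.024

The Pareto density is strictly decreasing on [x_m, ∞), so the mode is x_m = 8.300.
Mean = α·x_m/(α−1) = 5.1·8.3/4.1 = 10.324.
Difference = 10.324 − 8.300 = 2.024.
Mean > mode: the posterior has a right tail.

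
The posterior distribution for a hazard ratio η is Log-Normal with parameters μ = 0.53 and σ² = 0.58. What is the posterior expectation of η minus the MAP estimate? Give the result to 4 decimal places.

Mode = exp(μ − σ²) = exp(-0.05) = 0.9512.
Mean = exp(μ + σ²/2) = exp(0.820) = 2.2705.
Difference = 2.2705 − 0.9512 = 1.3193.

1.3193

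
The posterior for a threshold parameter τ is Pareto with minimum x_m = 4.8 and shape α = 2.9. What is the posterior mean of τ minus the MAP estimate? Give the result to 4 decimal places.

The Pareto density is strictly decreasing on [x_m, ∞), so the mode is x_m = 4.8000.
Mean = α·x_m/(α−1) = 2.9·4.8/1.9 = 7.3263.
Difference = 7.3263 − 4.8000 = 2.5263.
Mean > mode: the posterior has a right tail.

2.5263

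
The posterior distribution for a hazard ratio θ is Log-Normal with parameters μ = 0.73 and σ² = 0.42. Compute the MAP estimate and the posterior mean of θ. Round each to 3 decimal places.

Mode = exp(μ − σ²) = exp(0.31) = 1.363.
Mean = exp(μ + σ²/2) = exp(0.940) = 2.560.

MAP = 1.363, posterior mean = 2.560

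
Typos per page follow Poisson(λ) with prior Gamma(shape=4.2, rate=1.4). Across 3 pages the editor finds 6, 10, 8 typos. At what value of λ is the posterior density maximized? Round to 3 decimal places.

6.182

Σ counts = 24. Posterior: Gamma(shape = 4.2+24 = 28.2, rate = 1.4+3 = 4.4).
Mode = (α−1)/β = 27.2/4.4 = 6.182.
Mean = α/β = 28.2/4.4 = 6.409.
This is the posterior mode — the MAP estimate.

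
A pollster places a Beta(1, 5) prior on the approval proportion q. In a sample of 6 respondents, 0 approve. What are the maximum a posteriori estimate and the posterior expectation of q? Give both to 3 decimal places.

MAP = 0.000; posterior mean = 0.083

Posterior: Beta(1+0, 5+6) = Beta(1, 11).
Since α = 1 ≤ 1 and β > 1, the Beta density is monotone decreasing on [0,1]; the mode is at 0.
Mean = 1/(1+11) = 0.083.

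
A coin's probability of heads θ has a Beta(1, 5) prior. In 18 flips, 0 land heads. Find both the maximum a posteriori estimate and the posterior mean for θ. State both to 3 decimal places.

MAP = 0.000; posterior mean = 0.042

Posterior: Beta(1+0, 5+18) = Beta(1, 23).
Since α = 1 ≤ 1 and β > 1, the Beta density is monotone decreasing on [0,1]; the mode is at 0.
Mean = 1/(1+23) = 0.042.
Right-skewed posterior ⇒ mode < mean.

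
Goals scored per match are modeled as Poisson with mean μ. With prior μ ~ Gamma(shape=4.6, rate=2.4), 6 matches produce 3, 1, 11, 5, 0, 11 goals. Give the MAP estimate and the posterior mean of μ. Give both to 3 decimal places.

μ_MAP = 4.119, E[μ|data] = 4.238

Σ counts = 31. Posterior: Gamma(shape = 4.6+31 = 35.6, rate = 2.4+6 = 8.4).
Mode = (α−1)/β = 34.6/8.4 = 4.119.
Mean = α/β = 35.6/8.4 = 4.238.
The mean is pulled above the mode by the posterior's right skew.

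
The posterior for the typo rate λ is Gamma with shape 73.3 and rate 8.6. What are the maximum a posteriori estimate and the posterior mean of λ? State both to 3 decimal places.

MAP: 8.407. Posterior mean: 8.523.

Mode = (α−1)/β = 72.3/8.6 = 8.407.
Mean = α/β = 73.3/8.6 = 8.523.
The posterior is right-skewed, so the mean exceeds the mode.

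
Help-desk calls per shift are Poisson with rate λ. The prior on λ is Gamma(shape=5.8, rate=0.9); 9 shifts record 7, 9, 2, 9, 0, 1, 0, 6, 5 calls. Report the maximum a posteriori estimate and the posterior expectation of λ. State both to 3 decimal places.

Σ counts = 39. Posterior: Gamma(shape = 5.8+39 = 44.8, rate = 0.9+9 = 9.9).
Mode = (α−1)/β = 43.8/9.9 = 4.424.
Mean = α/β = 44.8/9.9 = 4.525.

MAP: 4.424. Posterior mean: 4.525.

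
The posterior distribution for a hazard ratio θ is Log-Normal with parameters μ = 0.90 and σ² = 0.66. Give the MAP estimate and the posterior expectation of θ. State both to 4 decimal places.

Mode = exp(μ − σ²) = exp(0.24) = 1.2712.
Mean = exp(μ + σ²/2) = exp(1.230) = 3.4212.

MAP estimate = 1.2712, posterior expectation = 3.4212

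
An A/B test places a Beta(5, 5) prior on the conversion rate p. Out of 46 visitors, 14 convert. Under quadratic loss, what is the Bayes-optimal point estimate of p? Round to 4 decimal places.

0.3393

Posterior: Beta(5+14, 5+32) = Beta(19, 37).
Mode = (19−1)/(19+37−2) = 18/54 = 0.3333.
Mean = 19/(19+37) = 19/56 = 0.3393.
Quadratic loss ⇒ the optimal estimator is the posterior mean.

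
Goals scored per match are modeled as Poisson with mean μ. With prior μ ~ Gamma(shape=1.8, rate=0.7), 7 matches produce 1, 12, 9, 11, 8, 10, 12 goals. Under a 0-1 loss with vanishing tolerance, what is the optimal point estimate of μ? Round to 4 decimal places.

8.2857

Σ counts = 63. Posterior: Gamma(shape = 1.8+63 = 64.8, rate = 0.7+7 = 7.7).
Mode = (α−1)/β = 63.8/7.7 = 8.2857.
Mean = α/β = 64.8/7.7 = 8.4156.
This is the posterior mode — the MAP estimate.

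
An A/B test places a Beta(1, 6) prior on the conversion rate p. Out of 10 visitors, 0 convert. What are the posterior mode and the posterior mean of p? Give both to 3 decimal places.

MAP = 0.000; posterior mean = 0.059

Posterior: Beta(1+0, 6+10) = Beta(1, 16).
Since α = 1 ≤ 1 and β > 1, the Beta density is monotone decreasing on [0,1]; the mode is at 0.
Mean = 1/(1+16) = 0.059.
The mean is pulled above the mode by the posterior's right skew.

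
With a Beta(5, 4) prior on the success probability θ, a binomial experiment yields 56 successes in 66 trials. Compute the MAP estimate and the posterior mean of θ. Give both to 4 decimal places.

θ_MAP = 0.8219, E[θ|data] = 0.8133

Posterior: Beta(5+56, 4+10) = Beta(61, 14).
Mode = (61−1)/(61+14−2) = 60/73 = 0.8219.
Mean = 61/(61+14) = 61/75 = 0.8133.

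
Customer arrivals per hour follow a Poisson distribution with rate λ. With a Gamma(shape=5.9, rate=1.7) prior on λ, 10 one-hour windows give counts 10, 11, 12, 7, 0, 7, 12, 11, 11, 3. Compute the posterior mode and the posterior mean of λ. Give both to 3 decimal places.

posterior mode = 7.598, posterior mean = 7.684

Σ counts = 84. Posterior: Gamma(shape = 5.9+84 = 89.9, rate = 1.7+10 = 11.7).
Mode = (α−1)/β = 88.9/11.7 = 7.598.
Mean = α/β = 89.9/11.7 = 7.684.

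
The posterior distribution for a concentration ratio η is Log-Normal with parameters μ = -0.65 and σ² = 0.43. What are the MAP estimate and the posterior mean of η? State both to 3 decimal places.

η_MAP = 0.340, E[η|data] = 0.647

Mode = exp(μ − σ²) = exp(-1.08) = 0.340.
Mean = exp(μ + σ²/2) = exp(-0.435) = 0.647.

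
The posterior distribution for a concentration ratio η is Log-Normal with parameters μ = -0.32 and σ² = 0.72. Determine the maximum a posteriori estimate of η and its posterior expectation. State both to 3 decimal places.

Mode = exp(μ − σ²) = exp(-1.04) = 0.353.
Mean = exp(μ + σ²/2) = exp(0.040) = 1.041.

MAP = 0.353; posterior mean = 1.041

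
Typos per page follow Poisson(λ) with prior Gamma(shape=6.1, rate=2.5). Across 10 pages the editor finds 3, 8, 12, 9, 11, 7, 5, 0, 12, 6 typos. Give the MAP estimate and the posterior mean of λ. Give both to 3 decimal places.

MAP estimate = 6.248, posterior mean = 6.328

Σ counts = 73. Posterior: Gamma(shape = 6.1+73 = 79.1, rate = 2.5+10 = 12.5).
Mode = (α−1)/β = 78.1/12.5 = 6.248.
Mean = α/β = 79.1/12.5 = 6.328.
The posterior is right-skewed, so the mean exceeds the mode.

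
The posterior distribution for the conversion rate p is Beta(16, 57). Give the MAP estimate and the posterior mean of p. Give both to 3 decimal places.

Mode = (16−1)/(16+57−2) = 15/71 = 0.211.
Mean = 16/(16+57) = 16/73 = 0.219.

MAP = 0.211; posterior mean = 0.219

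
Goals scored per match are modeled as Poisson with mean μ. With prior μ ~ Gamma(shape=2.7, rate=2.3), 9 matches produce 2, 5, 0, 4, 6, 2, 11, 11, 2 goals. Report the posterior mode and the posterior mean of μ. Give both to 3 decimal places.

Σ counts = 43. Posterior: Gamma(shape = 2.7+43 = 45.7, rate = 2.3+9 = 11.3).
Mode = (α−1)/β = 44.7/11.3 = 3.956.
Mean = α/β = 45.7/11.3 = 4.044.
Right-skewed posterior ⇒ mode < mean.

μ_MAP = 3.956, E[μ|data] = 4.044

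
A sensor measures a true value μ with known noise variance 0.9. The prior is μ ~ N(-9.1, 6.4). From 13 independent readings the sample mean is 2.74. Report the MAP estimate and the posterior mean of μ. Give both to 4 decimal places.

Posterior for μ is Normal. Precision-weighted mean: (1/6.4·-9.1 + 13/0.9·2.74) / (1/6.4 + 13/0.9) = 2.6133.
A Normal posterior is symmetric, so mode = mean.

μ_MAP = 2.6133, E[μ|data] = 2.6133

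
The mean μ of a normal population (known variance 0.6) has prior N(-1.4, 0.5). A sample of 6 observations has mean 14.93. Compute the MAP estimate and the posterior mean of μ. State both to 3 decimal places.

MAP = 12.208, posterior mean = 12.208

Posterior for μ is Normal. Precision-weighted mean: (1/0.5·-1.4 + 6/0.6·14.93) / (1/0.5 + 6/0.6) = 12.208.
A Normal posterior is symmetric, so mode = mean.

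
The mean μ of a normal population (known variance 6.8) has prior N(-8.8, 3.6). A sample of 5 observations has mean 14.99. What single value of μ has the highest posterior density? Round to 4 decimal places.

8.4669

Posterior for μ is Normal. Precision-weighted mean: (1/3.6·-8.8 + 5/6.8·14.99) / (1/3.6 + 5/6.8) = 8.4669.
A Normal posterior is symmetric, so mode = mean.
This is the posterior mode — the MAP estimate.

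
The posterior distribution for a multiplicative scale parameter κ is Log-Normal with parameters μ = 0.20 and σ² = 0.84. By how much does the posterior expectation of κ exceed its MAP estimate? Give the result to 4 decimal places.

1.3316

Mode = exp(μ − σ²) = exp(-0.64) = 0.5273.
Mean = exp(μ + σ²/2) = exp(0.620) = 1.8589.
Difference = 1.8589 − 0.5273 = 1.3316.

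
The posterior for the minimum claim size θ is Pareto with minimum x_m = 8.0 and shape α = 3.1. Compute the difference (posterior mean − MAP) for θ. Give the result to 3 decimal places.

The Pareto density is strictly decreasing on [x_m, ∞), so the mode is x_m = 8.000.
Mean = α·x_m/(α−1) = 3.1·8.0/2.1 = 11.810.
Difference = 11.810 − 8.000 = 3.810.

3.810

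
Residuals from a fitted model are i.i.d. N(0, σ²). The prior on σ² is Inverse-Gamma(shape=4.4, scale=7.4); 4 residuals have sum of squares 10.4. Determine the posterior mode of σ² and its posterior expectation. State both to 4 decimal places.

posterior mode = 1.7027, posterior expectation = 2.3333

Posterior: Inverse-Gamma(shape = 4.4+4/2 = 6.4, scale = 7.4+10.4/2 = 12.6).
Mode = β/(α+1) = 12.6/7.4 = 1.7027.
Mean = β/(α−1) = 12.6/5.4 = 2.3333.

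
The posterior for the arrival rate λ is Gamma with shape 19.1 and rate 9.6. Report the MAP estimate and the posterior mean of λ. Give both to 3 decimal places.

MAP = 1.885, posterior mean = 1.990

Mode = (α−1)/β = 18.1/9.6 = 1.885.
Mean = α/β = 19.1/9.6 = 1.990.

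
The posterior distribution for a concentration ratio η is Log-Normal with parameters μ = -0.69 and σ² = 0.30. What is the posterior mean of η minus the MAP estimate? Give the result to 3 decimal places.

0.211

Mode = exp(μ − σ²) = exp(-0.99) = 0.372.
Mean = exp(μ + σ²/2) = exp(-0.540) = 0.583.
Difference = 0.583 − 0.372 = 0.211.
The posterior is right-skewed, so the mean exceeds the mode.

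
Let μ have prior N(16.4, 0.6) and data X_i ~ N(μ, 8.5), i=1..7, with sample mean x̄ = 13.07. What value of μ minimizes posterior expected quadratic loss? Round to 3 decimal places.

Posterior for μ is Normal. Precision-weighted mean: (1/0.6·16.4 + 7/8.5·13.07) / (1/0.6 + 7/8.5) = 15.299.
A Normal posterior is symmetric, so mode = mean.
Quadratic loss ⇒ the optimal estimator is the posterior mean.

15.299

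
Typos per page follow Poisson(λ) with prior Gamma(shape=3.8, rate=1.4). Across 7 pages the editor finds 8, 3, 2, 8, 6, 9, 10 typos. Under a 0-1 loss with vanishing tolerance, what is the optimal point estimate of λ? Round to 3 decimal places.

5.810

Σ counts = 46. Posterior: Gamma(shape = 3.8+46 = 49.8, rate = 1.4+7 = 8.4).
Mode = (α−1)/β = 48.8/8.4 = 5.810.
Mean = α/β = 49.8/8.4 = 5.929.
This is the posterior mode — the MAP estimate.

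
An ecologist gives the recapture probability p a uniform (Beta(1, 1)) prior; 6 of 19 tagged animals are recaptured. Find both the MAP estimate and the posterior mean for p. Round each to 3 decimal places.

Posterior: Beta(1+6, 1+13) = Beta(7, 14).
Mode = (7−1)/(7+14−2) = 6/19 = 0.316.
With a flat prior the MAP equals the MLE, 6/19.
Mean = 7/(7+14) = 7/21 = 0.333.

MAP: 0.316. Posterior mean: 0.333.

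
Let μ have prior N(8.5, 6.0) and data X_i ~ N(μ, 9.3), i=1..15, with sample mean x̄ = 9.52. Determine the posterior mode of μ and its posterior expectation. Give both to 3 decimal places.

posterior mode = 9.424, posterior expectation = 9.424

Posterior for μ is Normal. Precision-weighted mean: (1/6.0·8.5 + 15/9.3·9.52) / (1/6.0 + 15/9.3) = 9.424.
A Normal posterior is symmetric, so mode = mean.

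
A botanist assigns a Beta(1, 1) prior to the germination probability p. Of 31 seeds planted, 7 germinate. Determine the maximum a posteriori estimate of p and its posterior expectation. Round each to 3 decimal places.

MAP = 0.226, posterior mean = 0.242

Posterior: Beta(1+7, 1+24) = Beta(8, 25).
Mode = (8−1)/(8+25−2) = 7/31 = 0.226.
With a flat prior the MAP equals the MLE, 7/31.
Mean = 8/(8+25) = 8/33 = 0.242.
Mean > mode: the posterior has a right tail.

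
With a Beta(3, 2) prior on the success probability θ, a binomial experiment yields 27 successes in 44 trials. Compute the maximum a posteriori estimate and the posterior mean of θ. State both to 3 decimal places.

MAP: 0.617. Posterior mean: 0.612.

Posterior: Beta(3+27, 2+17) = Beta(30, 19).
Mode = (30−1)/(30+19−2) = 29/47 = 0.617.
Mean = 30/(30+19) = 30/49 = 0.612.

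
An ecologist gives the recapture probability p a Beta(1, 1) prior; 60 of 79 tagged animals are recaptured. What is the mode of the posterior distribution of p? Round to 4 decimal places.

Posterior: Beta(1+60, 1+19) = Beta(61, 20).
Mode = (61−1)/(61+20−2) = 60/79 = 0.7595.
With a flat prior the MAP equals the MLE, 60/79.
Mean = 61/(61+20) = 61/81 = 0.7531.
This is the posterior mode — the MAP estimate.

0.7595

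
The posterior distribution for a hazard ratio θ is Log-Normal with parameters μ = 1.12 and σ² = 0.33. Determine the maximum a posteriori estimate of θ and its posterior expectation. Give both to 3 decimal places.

maximum a posteriori estimate = 2.203, posterior expectation = 3.615

Mode = exp(μ − σ²) = exp(0.79) = 2.203.
Mean = exp(μ + σ²/2) = exp(1.285) = 3.615.
Mean > mode: the posterior has a right tail.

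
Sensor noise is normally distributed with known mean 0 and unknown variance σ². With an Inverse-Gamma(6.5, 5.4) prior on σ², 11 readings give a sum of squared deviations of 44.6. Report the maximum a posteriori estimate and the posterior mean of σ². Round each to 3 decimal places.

Posterior: Inverse-Gamma(shape = 6.5+11/2 = 12.0, scale = 5.4+44.6/2 = 27.7).
Mode = β/(α+1) = 27.7/13.0 = 2.131.
Mean = β/(α−1) = 27.7/11.0 = 2.518.

σ²_MAP = 2.131, E[σ²|data] = 2.518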